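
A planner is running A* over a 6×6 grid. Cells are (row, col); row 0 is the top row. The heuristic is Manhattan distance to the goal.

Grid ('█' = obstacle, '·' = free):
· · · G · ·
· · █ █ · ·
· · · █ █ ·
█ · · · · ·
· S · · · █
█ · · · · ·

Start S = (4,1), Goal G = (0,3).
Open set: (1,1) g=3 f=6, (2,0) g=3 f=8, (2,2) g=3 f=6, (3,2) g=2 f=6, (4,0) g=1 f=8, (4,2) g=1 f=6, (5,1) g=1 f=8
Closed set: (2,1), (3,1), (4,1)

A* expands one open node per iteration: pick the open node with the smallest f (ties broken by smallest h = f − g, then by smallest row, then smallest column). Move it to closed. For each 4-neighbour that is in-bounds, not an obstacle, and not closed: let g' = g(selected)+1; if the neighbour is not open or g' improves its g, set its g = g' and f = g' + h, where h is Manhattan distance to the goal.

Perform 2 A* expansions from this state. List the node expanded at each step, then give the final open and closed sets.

order=[(1,1) → (0,1)]; open=[(0,0) g=5 f=8, (0,2) g=5 f=6, (1,0) g=4 f=8, (2,0) g=3 f=8, (2,2) g=3 f=6, (3,2) g=2 f=6, (4,0) g=1 f=8, (4,2) g=1 f=6, (5,1) g=1 f=8]; closed=[(0,1), (1,1), (2,1), (3,1), (4,1)]

step 1: expand (1,1) (f=6, h=3) → closed; open now [(0,1) g=4 f=6, (1,0) g=4 f=8, (2,0) g=3 f=8, (2,2) g=3 f=6, (3,2) g=2 f=6, (4,0) g=1 f=8, (4,2) g=1 f=6, (5,1) g=1 f=8]
step 2: expand (0,1) (f=6, h=2) → closed; open now [(0,0) g=5 f=8, (0,2) g=5 f=6, (1,0) g=4 f=8, (2,0) g=3 f=8, (2,2) g=3 f=6, (3,2) g=2 f=6, (4,0) g=1 f=8, (4,2) g=1 f=6, (5,1) g=1 f=8]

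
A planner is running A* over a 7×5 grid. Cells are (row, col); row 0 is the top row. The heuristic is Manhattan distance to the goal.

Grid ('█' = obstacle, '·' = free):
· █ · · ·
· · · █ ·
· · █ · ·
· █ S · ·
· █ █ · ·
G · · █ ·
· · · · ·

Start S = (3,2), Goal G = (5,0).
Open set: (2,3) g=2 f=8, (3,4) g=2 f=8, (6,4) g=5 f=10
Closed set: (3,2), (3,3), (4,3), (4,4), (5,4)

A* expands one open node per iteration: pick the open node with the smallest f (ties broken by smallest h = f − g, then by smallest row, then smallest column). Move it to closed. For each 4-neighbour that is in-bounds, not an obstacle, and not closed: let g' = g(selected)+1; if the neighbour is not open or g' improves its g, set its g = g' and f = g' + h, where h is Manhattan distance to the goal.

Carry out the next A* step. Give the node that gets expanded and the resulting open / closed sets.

step 1: expand (2,3) (f=8, h=6) → closed; open now [(2,4) g=3 f=10, (3,4) g=2 f=8, (6,4) g=5 f=10]

expanded=(2,3); open=[(2,4) g=3 f=10, (3,4) g=2 f=8, (6,4) g=5 f=10]; closed=[(2,3), (3,2), (3,3), (4,3), (4,4), (5,4)]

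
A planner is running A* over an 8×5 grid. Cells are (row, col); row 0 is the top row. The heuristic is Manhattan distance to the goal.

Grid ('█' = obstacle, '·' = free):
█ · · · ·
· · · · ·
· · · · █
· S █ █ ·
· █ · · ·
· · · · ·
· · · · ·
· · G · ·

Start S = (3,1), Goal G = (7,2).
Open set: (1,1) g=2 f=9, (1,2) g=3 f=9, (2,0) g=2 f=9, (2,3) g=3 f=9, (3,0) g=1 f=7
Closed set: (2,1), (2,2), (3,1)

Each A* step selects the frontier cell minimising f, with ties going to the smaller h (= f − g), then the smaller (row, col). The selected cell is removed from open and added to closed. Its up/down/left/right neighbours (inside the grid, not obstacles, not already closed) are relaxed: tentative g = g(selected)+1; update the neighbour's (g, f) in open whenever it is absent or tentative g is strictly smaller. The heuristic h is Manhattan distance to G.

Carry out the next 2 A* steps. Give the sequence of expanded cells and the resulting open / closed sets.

order=[(3,0) → (4,0)]; open=[(1,1) g=2 f=9, (1,2) g=3 f=9, (2,0) g=2 f=9, (2,3) g=3 f=9, (5,0) g=3 f=7]; closed=[(2,1), (2,2), (3,0), (3,1), (4,0)]

step 1: expand (3,0) (f=7, h=6) → closed; open now [(1,1) g=2 f=9, (1,2) g=3 f=9, (2,0) g=2 f=9, (2,3) g=3 f=9, (4,0) g=2 f=7]
step 2: expand (4,0) (f=7, h=5) → closed; open now [(1,1) g=2 f=9, (1,2) g=3 f=9, (2,0) g=2 f=9, (2,3) g=3 f=9, (5,0) g=3 f=7]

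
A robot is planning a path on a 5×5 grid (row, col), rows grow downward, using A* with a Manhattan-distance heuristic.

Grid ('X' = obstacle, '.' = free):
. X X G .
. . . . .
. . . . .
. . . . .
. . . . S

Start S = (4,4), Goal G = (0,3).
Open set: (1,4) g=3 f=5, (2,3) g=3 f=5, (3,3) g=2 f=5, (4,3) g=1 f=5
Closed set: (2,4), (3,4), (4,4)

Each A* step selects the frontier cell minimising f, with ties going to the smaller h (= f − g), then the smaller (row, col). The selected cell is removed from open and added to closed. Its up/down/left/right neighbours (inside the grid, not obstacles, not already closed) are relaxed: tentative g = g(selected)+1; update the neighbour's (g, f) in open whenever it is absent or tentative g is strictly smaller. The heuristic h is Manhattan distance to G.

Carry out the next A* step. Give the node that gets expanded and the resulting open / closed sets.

step 1: expand (1,4) (f=5, h=2) → closed; open now [(0,4) g=4 f=5, (1,3) g=4 f=5, (2,3) g=3 f=5, (3,3) g=2 f=5, (4,3) g=1 f=5]

expanded=(1,4); open=[(0,4) g=4 f=5, (1,3) g=4 f=5, (2,3) g=3 f=5, (3,3) g=2 f=5, (4,3) g=1 f=5]; closed=[(1,4), (2,4), (3,4), (4,4)]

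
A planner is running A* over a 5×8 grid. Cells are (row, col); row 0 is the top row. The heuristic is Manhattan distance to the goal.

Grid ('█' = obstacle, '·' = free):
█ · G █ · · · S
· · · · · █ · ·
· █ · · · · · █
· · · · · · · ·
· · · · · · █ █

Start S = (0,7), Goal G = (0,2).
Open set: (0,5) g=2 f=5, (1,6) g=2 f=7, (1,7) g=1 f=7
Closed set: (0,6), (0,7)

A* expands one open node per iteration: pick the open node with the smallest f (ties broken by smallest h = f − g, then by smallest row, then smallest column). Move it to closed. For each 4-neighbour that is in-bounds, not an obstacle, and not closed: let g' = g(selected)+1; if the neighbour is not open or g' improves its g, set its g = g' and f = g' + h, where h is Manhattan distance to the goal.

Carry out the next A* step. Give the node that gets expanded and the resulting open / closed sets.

step 1: expand (0,5) (f=5, h=3) → closed; open now [(0,4) g=3 f=5, (1,6) g=2 f=7, (1,7) g=1 f=7]

expanded=(0,5); open=[(0,4) g=3 f=5, (1,6) g=2 f=7, (1,7) g=1 f=7]; closed=[(0,5), (0,6), (0,7)]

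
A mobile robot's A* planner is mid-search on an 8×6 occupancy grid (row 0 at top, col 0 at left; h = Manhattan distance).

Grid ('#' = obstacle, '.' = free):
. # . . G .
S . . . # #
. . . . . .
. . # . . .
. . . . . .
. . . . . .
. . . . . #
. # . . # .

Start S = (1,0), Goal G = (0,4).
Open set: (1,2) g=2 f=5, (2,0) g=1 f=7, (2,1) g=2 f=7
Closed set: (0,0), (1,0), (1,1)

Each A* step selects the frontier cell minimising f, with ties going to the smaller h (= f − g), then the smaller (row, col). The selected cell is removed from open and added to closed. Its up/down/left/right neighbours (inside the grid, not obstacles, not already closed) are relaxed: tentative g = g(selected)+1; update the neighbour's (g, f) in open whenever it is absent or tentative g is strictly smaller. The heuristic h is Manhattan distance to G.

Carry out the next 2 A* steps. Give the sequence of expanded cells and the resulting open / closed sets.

order=[(1,2) → (0,2)]; open=[(0,3) g=4 f=5, (1,3) g=3 f=5, (2,0) g=1 f=7, (2,1) g=2 f=7, (2,2) g=3 f=7]; closed=[(0,0), (0,2), (1,0), (1,1), (1,2)]

step 1: expand (1,2) (f=5, h=3) → closed; open now [(0,2) g=3 f=5, (1,3) g=3 f=5, (2,0) g=1 f=7, (2,1) g=2 f=7, (2,2) g=3 f=7]
step 2: expand (0,2) (f=5, h=2) → closed; open now [(0,3) g=4 f=5, (1,3) g=3 f=5, (2,0) g=1 f=7, (2,1) g=2 f=7, (2,2) g=3 f=7]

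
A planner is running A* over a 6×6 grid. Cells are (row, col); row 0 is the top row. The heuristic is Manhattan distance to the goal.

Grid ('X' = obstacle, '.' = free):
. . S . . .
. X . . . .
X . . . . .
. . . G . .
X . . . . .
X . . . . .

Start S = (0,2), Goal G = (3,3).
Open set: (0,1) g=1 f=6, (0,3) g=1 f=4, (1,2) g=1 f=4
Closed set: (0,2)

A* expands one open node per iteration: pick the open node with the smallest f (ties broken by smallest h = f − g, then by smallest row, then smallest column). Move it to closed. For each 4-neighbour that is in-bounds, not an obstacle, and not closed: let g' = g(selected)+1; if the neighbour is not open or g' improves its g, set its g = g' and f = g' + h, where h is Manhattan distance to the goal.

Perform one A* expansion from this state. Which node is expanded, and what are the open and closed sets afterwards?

expanded=(0,3); open=[(0,1) g=1 f=6, (0,4) g=2 f=6, (1,2) g=1 f=4, (1,3) g=2 f=4]; closed=[(0,2), (0,3)]

step 1: expand (0,3) (f=4, h=3) → closed; open now [(0,1) g=1 f=6, (0,4) g=2 f=6, (1,2) g=1 f=4, (1,3) g=2 f=4]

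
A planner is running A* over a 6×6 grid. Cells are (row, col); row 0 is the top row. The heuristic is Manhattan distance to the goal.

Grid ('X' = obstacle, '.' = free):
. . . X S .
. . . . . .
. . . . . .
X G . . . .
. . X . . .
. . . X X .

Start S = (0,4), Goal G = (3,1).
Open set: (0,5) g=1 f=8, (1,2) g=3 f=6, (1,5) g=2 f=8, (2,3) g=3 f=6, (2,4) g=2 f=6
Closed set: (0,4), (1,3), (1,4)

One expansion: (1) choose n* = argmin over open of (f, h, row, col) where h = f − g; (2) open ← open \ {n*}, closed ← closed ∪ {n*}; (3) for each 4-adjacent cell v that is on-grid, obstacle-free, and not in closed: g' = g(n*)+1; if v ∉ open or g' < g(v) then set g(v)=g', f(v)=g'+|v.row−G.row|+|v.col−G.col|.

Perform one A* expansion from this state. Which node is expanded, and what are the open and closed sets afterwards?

expanded=(1,2); open=[(0,2) g=4 f=8, (0,5) g=1 f=8, (1,1) g=4 f=6, (1,5) g=2 f=8, (2,2) g=4 f=6, (2,3) g=3 f=6, (2,4) g=2 f=6]; closed=[(0,4), (1,2), (1,3), (1,4)]

step 1: expand (1,2) (f=6, h=3) → closed; open now [(0,2) g=4 f=8, (0,5) g=1 f=8, (1,1) g=4 f=6, (1,5) g=2 f=8, (2,2) g=4 f=6, (2,3) g=3 f=6, (2,4) g=2 f=6]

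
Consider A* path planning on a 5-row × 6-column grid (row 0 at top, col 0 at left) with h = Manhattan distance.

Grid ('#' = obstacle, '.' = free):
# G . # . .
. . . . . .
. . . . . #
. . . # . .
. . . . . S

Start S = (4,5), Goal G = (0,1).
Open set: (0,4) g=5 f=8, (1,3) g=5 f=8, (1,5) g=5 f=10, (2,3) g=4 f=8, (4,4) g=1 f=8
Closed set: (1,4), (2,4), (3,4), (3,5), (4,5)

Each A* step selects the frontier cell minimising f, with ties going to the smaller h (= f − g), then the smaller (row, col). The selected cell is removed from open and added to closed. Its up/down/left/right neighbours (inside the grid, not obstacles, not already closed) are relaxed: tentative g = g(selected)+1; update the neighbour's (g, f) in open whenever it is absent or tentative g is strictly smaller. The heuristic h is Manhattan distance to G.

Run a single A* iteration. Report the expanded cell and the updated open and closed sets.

step 1: expand (0,4) (f=8, h=3) → closed; open now [(0,5) g=6 f=10, (1,3) g=5 f=8, (1,5) g=5 f=10, (2,3) g=4 f=8, (4,4) g=1 f=8]

expanded=(0,4); open=[(0,5) g=6 f=10, (1,3) g=5 f=8, (1,5) g=5 f=10, (2,3) g=4 f=8, (4,4) g=1 f=8]; closed=[(0,4), (1,4), (2,4), (3,4), (3,5), (4,5)]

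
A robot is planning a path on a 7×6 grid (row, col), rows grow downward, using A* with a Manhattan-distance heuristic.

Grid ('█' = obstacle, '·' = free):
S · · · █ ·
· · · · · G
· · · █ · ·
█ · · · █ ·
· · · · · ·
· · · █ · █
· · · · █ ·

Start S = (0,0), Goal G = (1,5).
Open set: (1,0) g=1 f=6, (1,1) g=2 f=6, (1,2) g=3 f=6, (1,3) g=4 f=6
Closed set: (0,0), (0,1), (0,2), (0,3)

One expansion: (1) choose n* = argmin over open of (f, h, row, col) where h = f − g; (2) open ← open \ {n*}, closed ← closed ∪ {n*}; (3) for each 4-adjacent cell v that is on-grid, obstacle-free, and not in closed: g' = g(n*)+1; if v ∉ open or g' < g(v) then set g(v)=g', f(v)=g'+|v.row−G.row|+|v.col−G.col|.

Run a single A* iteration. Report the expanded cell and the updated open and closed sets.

step 1: expand (1,3) (f=6, h=2) → closed; open now [(1,0) g=1 f=6, (1,1) g=2 f=6, (1,2) g=3 f=6, (1,4) g=5 f=6]

expanded=(1,3); open=[(1,0) g=1 f=6, (1,1) g=2 f=6, (1,2) g=3 f=6, (1,4) g=5 f=6]; closed=[(0,0), (0,1), (0,2), (0,3), (1,3)]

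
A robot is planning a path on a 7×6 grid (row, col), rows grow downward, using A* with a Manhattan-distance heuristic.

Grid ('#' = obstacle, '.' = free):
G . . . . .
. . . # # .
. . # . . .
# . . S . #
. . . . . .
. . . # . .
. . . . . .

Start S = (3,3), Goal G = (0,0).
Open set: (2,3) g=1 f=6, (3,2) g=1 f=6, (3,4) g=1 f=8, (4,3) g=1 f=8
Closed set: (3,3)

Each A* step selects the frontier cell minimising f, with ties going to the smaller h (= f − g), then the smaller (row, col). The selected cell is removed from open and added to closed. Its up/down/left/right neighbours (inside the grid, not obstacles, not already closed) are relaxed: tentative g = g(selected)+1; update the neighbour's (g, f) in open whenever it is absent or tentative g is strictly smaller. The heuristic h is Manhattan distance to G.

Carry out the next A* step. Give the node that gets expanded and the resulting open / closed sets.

step 1: expand (2,3) (f=6, h=5) → closed; open now [(2,4) g=2 f=8, (3,2) g=1 f=6, (3,4) g=1 f=8, (4,3) g=1 f=8]

expanded=(2,3); open=[(2,4) g=2 f=8, (3,2) g=1 f=6, (3,4) g=1 f=8, (4,3) g=1 f=8]; closed=[(2,3), (3,3)]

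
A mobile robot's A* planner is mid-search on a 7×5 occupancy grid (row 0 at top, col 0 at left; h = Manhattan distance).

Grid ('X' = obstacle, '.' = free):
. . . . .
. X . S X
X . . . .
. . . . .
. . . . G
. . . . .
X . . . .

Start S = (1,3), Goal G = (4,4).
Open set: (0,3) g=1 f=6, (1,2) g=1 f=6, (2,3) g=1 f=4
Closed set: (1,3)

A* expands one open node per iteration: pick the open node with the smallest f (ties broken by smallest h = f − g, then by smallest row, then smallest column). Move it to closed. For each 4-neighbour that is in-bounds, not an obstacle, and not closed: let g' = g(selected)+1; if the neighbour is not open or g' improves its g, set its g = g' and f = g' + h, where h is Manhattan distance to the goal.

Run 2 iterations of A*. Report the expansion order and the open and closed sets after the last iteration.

step 1: expand (2,3) (f=4, h=3) → closed; open now [(0,3) g=1 f=6, (1,2) g=1 f=6, (2,2) g=2 f=6, (2,4) g=2 f=4, (3,3) g=2 f=4]
step 2: expand (2,4) (f=4, h=2) → closed; open now [(0,3) g=1 f=6, (1,2) g=1 f=6, (2,2) g=2 f=6, (3,3) g=2 f=4, (3,4) g=3 f=4]

order=[(2,3) → (2,4)]; open=[(0,3) g=1 f=6, (1,2) g=1 f=6, (2,2) g=2 f=6, (3,3) g=2 f=4, (3,4) g=3 f=4]; closed=[(1,3), (2,3), (2,4)]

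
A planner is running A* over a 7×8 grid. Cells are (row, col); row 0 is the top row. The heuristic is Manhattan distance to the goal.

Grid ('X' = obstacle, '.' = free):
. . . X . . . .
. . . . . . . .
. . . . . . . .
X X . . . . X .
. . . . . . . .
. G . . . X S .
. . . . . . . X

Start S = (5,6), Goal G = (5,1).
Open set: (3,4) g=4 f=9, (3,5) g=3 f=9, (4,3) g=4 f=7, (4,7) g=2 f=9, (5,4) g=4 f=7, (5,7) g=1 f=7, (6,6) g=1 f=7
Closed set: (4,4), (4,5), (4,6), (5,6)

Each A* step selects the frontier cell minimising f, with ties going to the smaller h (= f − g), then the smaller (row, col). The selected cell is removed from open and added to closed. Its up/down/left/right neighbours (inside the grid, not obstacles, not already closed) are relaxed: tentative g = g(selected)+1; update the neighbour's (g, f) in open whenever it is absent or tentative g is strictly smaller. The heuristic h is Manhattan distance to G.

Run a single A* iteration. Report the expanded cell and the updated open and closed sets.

step 1: expand (4,3) (f=7, h=3) → closed; open now [(3,3) g=5 f=9, (3,4) g=4 f=9, (3,5) g=3 f=9, (4,2) g=5 f=7, (4,7) g=2 f=9, (5,3) g=5 f=7, (5,4) g=4 f=7, (5,7) g=1 f=7, (6,6) g=1 f=7]

expanded=(4,3); open=[(3,3) g=5 f=9, (3,4) g=4 f=9, (3,5) g=3 f=9, (4,2) g=5 f=7, (4,7) g=2 f=9, (5,3) g=5 f=7, (5,4) g=4 f=7, (5,7) g=1 f=7, (6,6) g=1 f=7]; closed=[(4,3), (4,4), (4,5), (4,6), (5,6)]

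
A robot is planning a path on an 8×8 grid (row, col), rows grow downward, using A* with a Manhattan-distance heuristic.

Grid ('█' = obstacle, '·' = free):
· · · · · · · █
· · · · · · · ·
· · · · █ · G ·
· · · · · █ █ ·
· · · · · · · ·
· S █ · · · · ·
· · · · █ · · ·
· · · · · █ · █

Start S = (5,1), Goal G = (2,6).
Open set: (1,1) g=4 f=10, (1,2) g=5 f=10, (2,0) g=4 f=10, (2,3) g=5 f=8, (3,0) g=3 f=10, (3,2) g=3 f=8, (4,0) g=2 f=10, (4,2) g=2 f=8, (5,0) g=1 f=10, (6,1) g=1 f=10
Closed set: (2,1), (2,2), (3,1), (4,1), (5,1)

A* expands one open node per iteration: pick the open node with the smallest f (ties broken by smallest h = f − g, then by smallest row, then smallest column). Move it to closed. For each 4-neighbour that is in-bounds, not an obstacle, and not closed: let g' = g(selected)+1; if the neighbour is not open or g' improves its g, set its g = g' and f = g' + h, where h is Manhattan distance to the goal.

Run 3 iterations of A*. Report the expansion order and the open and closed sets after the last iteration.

order=[(2,3) → (3,2) → (3,3)]; open=[(1,1) g=4 f=10, (1,2) g=5 f=10, (1,3) g=6 f=10, (2,0) g=4 f=10, (3,0) g=3 f=10, (3,4) g=5 f=8, (4,0) g=2 f=10, (4,2) g=2 f=8, (4,3) g=5 f=10, (5,0) g=1 f=10, (6,1) g=1 f=10]; closed=[(2,1), (2,2), (2,3), (3,1), (3,2), (3,3), (4,1), (5,1)]

step 1: expand (2,3) (f=8, h=3) → closed; open now [(1,1) g=4 f=10, (1,2) g=5 f=10, (1,3) g=6 f=10, (2,0) g=4 f=10, (3,0) g=3 f=10, (3,2) g=3 f=8, (3,3) g=6 f=10, (4,0) g=2 f=10, (4,2) g=2 f=8, (5,0) g=1 f=10, (6,1) g=1 f=10]
step 2: expand (3,2) (f=8, h=5) → closed; open now [(1,1) g=4 f=10, (1,2) g=5 f=10, (1,3) g=6 f=10, (2,0) g=4 f=10, (3,0) g=3 f=10, (3,3) g=4 f=8, (4,0) g=2 f=10, (4,2) g=2 f=8, (5,0) g=1 f=10, (6,1) g=1 f=10]
step 3: expand (3,3) (f=8, h=4) → closed; open now [(1,1) g=4 f=10, (1,2) g=5 f=10, (1,3) g=6 f=10, (2,0) g=4 f=10, (3,0) g=3 f=10, (3,4) g=5 f=8, (4,0) g=2 f=10, (4,2) g=2 f=8, (4,3) g=5 f=10, (5,0) g=1 f=10, (6,1) g=1 f=10]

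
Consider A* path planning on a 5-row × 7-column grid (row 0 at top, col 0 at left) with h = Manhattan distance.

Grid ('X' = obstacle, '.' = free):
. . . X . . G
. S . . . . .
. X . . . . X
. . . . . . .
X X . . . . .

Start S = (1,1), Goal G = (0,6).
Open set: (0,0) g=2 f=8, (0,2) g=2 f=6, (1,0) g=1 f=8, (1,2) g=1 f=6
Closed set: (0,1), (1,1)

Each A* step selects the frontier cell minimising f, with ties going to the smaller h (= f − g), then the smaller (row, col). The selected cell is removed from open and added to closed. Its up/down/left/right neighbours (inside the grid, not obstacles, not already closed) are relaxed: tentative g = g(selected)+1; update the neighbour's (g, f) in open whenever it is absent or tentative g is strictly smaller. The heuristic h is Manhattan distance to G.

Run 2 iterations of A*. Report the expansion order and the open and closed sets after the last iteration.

step 1: expand (0,2) (f=6, h=4) → closed; open now [(0,0) g=2 f=8, (1,0) g=1 f=8, (1,2) g=1 f=6]
step 2: expand (1,2) (f=6, h=5) → closed; open now [(0,0) g=2 f=8, (1,0) g=1 f=8, (1,3) g=2 f=6, (2,2) g=2 f=8]

order=[(0,2) → (1,2)]; open=[(0,0) g=2 f=8, (1,0) g=1 f=8, (1,3) g=2 f=6, (2,2) g=2 f=8]; closed=[(0,1), (0,2), (1,1), (1,2)]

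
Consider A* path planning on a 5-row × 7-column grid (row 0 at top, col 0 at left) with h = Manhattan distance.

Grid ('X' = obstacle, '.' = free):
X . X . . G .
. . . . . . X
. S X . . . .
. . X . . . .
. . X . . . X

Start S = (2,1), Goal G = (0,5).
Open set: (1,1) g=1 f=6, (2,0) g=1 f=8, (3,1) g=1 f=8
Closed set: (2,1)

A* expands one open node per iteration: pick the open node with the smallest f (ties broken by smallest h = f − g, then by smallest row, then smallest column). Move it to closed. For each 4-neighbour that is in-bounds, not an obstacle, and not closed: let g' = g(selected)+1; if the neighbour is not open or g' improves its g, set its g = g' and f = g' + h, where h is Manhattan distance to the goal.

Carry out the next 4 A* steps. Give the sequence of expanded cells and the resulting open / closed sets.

step 1: expand (1,1) (f=6, h=5) → closed; open now [(0,1) g=2 f=6, (1,0) g=2 f=8, (1,2) g=2 f=6, (2,0) g=1 f=8, (3,1) g=1 f=8]
step 2: expand (0,1) (f=6, h=4) → closed; open now [(1,0) g=2 f=8, (1,2) g=2 f=6, (2,0) g=1 f=8, (3,1) g=1 f=8]
step 3: expand (1,2) (f=6, h=4) → closed; open now [(1,0) g=2 f=8, (1,3) g=3 f=6, (2,0) g=1 f=8, (3,1) g=1 f=8]
step 4: expand (1,3) (f=6, h=3) → closed; open now [(0,3) g=4 f=6, (1,0) g=2 f=8, (1,4) g=4 f=6, (2,0) g=1 f=8, (2,3) g=4 f=8, (3,1) g=1 f=8]

order=[(1,1) → (0,1) → (1,2) → (1,3)]; open=[(0,3) g=4 f=6, (1,0) g=2 f=8, (1,4) g=4 f=6, (2,0) g=1 f=8, (2,3) g=4 f=8, (3,1) g=1 f=8]; closed=[(0,1), (1,1), (1,2), (1,3), (2,1)]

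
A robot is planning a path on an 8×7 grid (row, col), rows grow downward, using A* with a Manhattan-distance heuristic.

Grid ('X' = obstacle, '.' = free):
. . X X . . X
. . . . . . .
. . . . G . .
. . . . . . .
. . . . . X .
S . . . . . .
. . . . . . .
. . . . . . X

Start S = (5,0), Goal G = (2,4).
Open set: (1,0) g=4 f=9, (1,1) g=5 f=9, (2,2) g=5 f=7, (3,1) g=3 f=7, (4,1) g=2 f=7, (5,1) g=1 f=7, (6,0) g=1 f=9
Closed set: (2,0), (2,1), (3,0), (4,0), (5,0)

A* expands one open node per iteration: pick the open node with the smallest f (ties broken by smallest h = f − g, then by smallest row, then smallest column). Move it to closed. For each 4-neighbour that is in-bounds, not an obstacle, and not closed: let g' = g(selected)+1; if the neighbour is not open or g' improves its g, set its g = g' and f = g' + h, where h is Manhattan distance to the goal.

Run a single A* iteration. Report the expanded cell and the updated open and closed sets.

step 1: expand (2,2) (f=7, h=2) → closed; open now [(1,0) g=4 f=9, (1,1) g=5 f=9, (1,2) g=6 f=9, (2,3) g=6 f=7, (3,1) g=3 f=7, (3,2) g=6 f=9, (4,1) g=2 f=7, (5,1) g=1 f=7, (6,0) g=1 f=9]

expanded=(2,2); open=[(1,0) g=4 f=9, (1,1) g=5 f=9, (1,2) g=6 f=9, (2,3) g=6 f=7, (3,1) g=3 f=7, (3,2) g=6 f=9, (4,1) g=2 f=7, (5,1) g=1 f=7, (6,0) g=1 f=9]; closed=[(2,0), (2,1), (2,2), (3,0), (4,0), (5,0)]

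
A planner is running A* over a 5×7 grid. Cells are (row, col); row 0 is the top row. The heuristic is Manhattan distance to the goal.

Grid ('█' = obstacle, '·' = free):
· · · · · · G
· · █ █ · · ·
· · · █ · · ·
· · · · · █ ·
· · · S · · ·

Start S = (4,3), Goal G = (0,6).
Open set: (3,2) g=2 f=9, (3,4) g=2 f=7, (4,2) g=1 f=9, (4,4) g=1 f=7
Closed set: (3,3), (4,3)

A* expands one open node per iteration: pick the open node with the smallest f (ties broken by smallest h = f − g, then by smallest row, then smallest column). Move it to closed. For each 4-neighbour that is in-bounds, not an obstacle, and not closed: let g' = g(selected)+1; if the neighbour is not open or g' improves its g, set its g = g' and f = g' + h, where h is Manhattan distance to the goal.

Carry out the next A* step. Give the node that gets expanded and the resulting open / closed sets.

step 1: expand (3,4) (f=7, h=5) → closed; open now [(2,4) g=3 f=7, (3,2) g=2 f=9, (4,2) g=1 f=9, (4,4) g=1 f=7]

expanded=(3,4); open=[(2,4) g=3 f=7, (3,2) g=2 f=9, (4,2) g=1 f=9, (4,4) g=1 f=7]; closed=[(3,3), (3,4), (4,3)]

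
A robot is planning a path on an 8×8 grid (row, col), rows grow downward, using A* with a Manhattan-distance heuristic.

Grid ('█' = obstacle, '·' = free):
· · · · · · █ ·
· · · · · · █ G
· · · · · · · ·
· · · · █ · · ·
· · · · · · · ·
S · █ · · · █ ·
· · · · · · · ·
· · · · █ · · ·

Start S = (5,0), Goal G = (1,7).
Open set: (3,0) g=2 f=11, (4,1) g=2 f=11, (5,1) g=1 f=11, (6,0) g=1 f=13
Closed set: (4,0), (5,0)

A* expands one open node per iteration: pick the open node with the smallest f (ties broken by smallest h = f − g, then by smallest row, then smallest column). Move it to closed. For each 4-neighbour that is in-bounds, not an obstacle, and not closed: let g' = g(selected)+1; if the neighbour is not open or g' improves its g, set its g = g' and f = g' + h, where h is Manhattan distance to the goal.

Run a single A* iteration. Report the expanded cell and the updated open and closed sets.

step 1: expand (3,0) (f=11, h=9) → closed; open now [(2,0) g=3 f=11, (3,1) g=3 f=11, (4,1) g=2 f=11, (5,1) g=1 f=11, (6,0) g=1 f=13]

expanded=(3,0); open=[(2,0) g=3 f=11, (3,1) g=3 f=11, (4,1) g=2 f=11, (5,1) g=1 f=11, (6,0) g=1 f=13]; closed=[(3,0), (4,0), (5,0)]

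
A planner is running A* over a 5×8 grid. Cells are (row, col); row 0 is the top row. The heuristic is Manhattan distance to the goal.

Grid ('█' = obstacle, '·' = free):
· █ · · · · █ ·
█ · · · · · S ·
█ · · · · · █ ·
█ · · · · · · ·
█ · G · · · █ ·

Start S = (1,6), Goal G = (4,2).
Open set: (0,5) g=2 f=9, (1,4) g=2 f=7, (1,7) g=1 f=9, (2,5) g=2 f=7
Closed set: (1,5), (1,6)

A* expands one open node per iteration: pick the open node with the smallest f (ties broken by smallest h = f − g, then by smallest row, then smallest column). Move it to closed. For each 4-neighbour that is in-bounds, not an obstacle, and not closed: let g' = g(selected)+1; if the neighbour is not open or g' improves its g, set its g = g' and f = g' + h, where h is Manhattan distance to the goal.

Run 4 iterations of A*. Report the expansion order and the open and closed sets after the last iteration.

order=[(1,4) → (1,3) → (1,2) → (2,2)]; open=[(0,2) g=5 f=9, (0,3) g=4 f=9, (0,4) g=3 f=9, (0,5) g=2 f=9, (1,1) g=5 f=9, (1,7) g=1 f=9, (2,1) g=6 f=9, (2,3) g=4 f=7, (2,4) g=3 f=7, (2,5) g=2 f=7, (3,2) g=6 f=7]; closed=[(1,2), (1,3), (1,4), (1,5), (1,6), (2,2)]

step 1: expand (1,4) (f=7, h=5) → closed; open now [(0,4) g=3 f=9, (0,5) g=2 f=9, (1,3) g=3 f=7, (1,7) g=1 f=9, (2,4) g=3 f=7, (2,5) g=2 f=7]
step 2: expand (1,3) (f=7, h=4) → closed; open now [(0,3) g=4 f=9, (0,4) g=3 f=9, (0,5) g=2 f=9, (1,2) g=4 f=7, (1,7) g=1 f=9, (2,3) g=4 f=7, (2,4) g=3 f=7, (2,5) g=2 f=7]
step 3: expand (1,2) (f=7, h=3) → closed; open now [(0,2) g=5 f=9, (0,3) g=4 f=9, (0,4) g=3 f=9, (0,5) g=2 f=9, (1,1) g=5 f=9, (1,7) g=1 f=9, (2,2) g=5 f=7, (2,3) g=4 f=7, (2,4) g=3 f=7, (2,5) g=2 f=7]
step 4: expand (2,2) (f=7, h=2) → closed; open now [(0,2) g=5 f=9, (0,3) g=4 f=9, (0,4) g=3 f=9, (0,5) g=2 f=9, (1,1) g=5 f=9, (1,7) g=1 f=9, (2,1) g=6 f=9, (2,3) g=4 f=7, (2,4) g=3 f=7, (2,5) g=2 f=7, (3,2) g=6 f=7]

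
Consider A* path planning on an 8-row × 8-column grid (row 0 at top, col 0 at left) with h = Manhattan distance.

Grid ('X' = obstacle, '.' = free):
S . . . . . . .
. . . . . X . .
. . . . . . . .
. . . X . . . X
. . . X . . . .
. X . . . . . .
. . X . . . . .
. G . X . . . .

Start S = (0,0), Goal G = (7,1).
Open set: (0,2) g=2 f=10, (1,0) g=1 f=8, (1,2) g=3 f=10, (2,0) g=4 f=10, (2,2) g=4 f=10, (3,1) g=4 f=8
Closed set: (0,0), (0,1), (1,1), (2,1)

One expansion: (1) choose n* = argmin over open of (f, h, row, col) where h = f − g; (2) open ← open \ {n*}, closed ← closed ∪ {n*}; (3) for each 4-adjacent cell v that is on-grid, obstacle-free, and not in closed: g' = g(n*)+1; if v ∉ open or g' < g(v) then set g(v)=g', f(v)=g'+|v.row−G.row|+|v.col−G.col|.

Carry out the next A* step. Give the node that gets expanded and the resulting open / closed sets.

step 1: expand (3,1) (f=8, h=4) → closed; open now [(0,2) g=2 f=10, (1,0) g=1 f=8, (1,2) g=3 f=10, (2,0) g=4 f=10, (2,2) g=4 f=10, (3,0) g=5 f=10, (3,2) g=5 f=10, (4,1) g=5 f=8]

expanded=(3,1); open=[(0,2) g=2 f=10, (1,0) g=1 f=8, (1,2) g=3 f=10, (2,0) g=4 f=10, (2,2) g=4 f=10, (3,0) g=5 f=10, (3,2) g=5 f=10, (4,1) g=5 f=8]; closed=[(0,0), (0,1), (1,1), (2,1), (3,1)]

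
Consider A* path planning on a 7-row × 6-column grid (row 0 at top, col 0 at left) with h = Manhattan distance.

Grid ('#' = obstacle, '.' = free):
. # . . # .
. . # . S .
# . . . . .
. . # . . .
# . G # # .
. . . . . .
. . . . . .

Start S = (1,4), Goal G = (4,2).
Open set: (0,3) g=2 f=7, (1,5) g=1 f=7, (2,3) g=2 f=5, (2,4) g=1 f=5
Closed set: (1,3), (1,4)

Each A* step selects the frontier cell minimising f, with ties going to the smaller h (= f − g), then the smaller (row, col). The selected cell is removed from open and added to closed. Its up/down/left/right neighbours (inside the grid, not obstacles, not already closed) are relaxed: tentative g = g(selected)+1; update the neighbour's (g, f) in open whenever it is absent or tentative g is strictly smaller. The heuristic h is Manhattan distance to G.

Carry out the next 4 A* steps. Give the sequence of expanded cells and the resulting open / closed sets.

step 1: expand (2,3) (f=5, h=3) → closed; open now [(0,3) g=2 f=7, (1,5) g=1 f=7, (2,2) g=3 f=5, (2,4) g=1 f=5, (3,3) g=3 f=5]
step 2: expand (2,2) (f=5, h=2) → closed; open now [(0,3) g=2 f=7, (1,5) g=1 f=7, (2,1) g=4 f=7, (2,4) g=1 f=5, (3,3) g=3 f=5]
step 3: expand (3,3) (f=5, h=2) → closed; open now [(0,3) g=2 f=7, (1,5) g=1 f=7, (2,1) g=4 f=7, (2,4) g=1 f=5, (3,4) g=4 f=7]
step 4: expand (2,4) (f=5, h=4) → closed; open now [(0,3) g=2 f=7, (1,5) g=1 f=7, (2,1) g=4 f=7, (2,5) g=2 f=7, (3,4) g=2 f=5]

order=[(2,3) → (2,2) → (3,3) → (2,4)]; open=[(0,3) g=2 f=7, (1,5) g=1 f=7, (2,1) g=4 f=7, (2,5) g=2 f=7, (3,4) g=2 f=5]; closed=[(1,3), (1,4), (2,2), (2,3), (2,4), (3,3)]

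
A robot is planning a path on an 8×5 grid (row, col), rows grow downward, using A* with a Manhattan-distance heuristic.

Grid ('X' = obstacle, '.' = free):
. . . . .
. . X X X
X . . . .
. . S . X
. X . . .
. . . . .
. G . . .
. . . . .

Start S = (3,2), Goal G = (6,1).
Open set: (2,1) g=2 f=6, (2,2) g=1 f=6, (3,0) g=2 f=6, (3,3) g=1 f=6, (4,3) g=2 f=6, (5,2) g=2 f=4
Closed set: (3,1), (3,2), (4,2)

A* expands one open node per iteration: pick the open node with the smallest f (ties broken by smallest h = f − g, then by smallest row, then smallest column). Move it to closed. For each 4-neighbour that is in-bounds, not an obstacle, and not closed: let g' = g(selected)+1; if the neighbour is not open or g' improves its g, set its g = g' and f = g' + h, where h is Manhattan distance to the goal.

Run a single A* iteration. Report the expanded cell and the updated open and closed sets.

step 1: expand (5,2) (f=4, h=2) → closed; open now [(2,1) g=2 f=6, (2,2) g=1 f=6, (3,0) g=2 f=6, (3,3) g=1 f=6, (4,3) g=2 f=6, (5,1) g=3 f=4, (5,3) g=3 f=6, (6,2) g=3 f=4]

expanded=(5,2); open=[(2,1) g=2 f=6, (2,2) g=1 f=6, (3,0) g=2 f=6, (3,3) g=1 f=6, (4,3) g=2 f=6, (5,1) g=3 f=4, (5,3) g=3 f=6, (6,2) g=3 f=4]; closed=[(3,1), (3,2), (4,2), (5,2)]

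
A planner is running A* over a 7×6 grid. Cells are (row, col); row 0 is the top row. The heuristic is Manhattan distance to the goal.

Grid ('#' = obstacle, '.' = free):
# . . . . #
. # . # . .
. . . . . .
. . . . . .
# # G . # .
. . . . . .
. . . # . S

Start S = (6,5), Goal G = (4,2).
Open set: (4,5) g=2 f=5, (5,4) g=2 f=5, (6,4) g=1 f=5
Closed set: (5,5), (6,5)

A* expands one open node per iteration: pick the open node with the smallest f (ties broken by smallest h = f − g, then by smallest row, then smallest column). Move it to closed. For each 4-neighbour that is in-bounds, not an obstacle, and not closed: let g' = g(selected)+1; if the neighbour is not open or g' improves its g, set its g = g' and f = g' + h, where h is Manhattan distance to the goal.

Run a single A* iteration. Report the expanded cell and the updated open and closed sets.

expanded=(4,5); open=[(3,5) g=3 f=7, (5,4) g=2 f=5, (6,4) g=1 f=5]; closed=[(4,5), (5,5), (6,5)]

step 1: expand (4,5) (f=5, h=3) → closed; open now [(3,5) g=3 f=7, (5,4) g=2 f=5, (6,4) g=1 f=5]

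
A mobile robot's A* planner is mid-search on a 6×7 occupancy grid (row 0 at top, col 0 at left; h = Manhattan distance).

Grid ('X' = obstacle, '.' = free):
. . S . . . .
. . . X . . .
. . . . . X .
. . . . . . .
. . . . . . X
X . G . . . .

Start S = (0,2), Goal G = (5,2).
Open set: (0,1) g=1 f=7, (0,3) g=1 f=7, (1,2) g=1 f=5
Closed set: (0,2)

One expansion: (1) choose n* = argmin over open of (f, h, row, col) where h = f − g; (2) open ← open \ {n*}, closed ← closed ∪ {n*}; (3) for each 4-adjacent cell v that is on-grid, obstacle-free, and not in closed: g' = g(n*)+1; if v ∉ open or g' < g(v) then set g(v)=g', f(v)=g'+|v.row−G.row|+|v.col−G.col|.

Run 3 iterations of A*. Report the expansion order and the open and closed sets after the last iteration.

step 1: expand (1,2) (f=5, h=4) → closed; open now [(0,1) g=1 f=7, (0,3) g=1 f=7, (1,1) g=2 f=7, (2,2) g=2 f=5]
step 2: expand (2,2) (f=5, h=3) → closed; open now [(0,1) g=1 f=7, (0,3) g=1 f=7, (1,1) g=2 f=7, (2,1) g=3 f=7, (2,3) g=3 f=7, (3,2) g=3 f=5]
step 3: expand (3,2) (f=5, h=2) → closed; open now [(0,1) g=1 f=7, (0,3) g=1 f=7, (1,1) g=2 f=7, (2,1) g=3 f=7, (2,3) g=3 f=7, (3,1) g=4 f=7, (3,3) g=4 f=7, (4,2) g=4 f=5]

order=[(1,2) → (2,2) → (3,2)]; open=[(0,1) g=1 f=7, (0,3) g=1 f=7, (1,1) g=2 f=7, (2,1) g=3 f=7, (2,3) g=3 f=7, (3,1) g=4 f=7, (3,3) g=4 f=7, (4,2) g=4 f=5]; closed=[(0,2), (1,2), (2,2), (3,2)]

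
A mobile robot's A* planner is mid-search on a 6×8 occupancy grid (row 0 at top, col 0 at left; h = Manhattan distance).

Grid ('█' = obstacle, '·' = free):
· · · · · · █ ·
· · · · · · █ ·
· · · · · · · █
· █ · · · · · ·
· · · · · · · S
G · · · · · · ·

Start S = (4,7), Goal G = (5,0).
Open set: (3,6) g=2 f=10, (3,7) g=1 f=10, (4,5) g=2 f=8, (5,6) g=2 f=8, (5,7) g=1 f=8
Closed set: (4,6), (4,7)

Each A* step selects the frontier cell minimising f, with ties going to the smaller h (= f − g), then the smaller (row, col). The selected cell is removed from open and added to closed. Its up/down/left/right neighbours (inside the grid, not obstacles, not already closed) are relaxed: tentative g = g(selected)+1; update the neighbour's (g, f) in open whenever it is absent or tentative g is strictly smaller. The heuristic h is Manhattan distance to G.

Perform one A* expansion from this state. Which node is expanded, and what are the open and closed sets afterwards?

step 1: expand (4,5) (f=8, h=6) → closed; open now [(3,5) g=3 f=10, (3,6) g=2 f=10, (3,7) g=1 f=10, (4,4) g=3 f=8, (5,5) g=3 f=8, (5,6) g=2 f=8, (5,7) g=1 f=8]

expanded=(4,5); open=[(3,5) g=3 f=10, (3,6) g=2 f=10, (3,7) g=1 f=10, (4,4) g=3 f=8, (5,5) g=3 f=8, (5,6) g=2 f=8, (5,7) g=1 f=8]; closed=[(4,5), (4,6), (4,7)]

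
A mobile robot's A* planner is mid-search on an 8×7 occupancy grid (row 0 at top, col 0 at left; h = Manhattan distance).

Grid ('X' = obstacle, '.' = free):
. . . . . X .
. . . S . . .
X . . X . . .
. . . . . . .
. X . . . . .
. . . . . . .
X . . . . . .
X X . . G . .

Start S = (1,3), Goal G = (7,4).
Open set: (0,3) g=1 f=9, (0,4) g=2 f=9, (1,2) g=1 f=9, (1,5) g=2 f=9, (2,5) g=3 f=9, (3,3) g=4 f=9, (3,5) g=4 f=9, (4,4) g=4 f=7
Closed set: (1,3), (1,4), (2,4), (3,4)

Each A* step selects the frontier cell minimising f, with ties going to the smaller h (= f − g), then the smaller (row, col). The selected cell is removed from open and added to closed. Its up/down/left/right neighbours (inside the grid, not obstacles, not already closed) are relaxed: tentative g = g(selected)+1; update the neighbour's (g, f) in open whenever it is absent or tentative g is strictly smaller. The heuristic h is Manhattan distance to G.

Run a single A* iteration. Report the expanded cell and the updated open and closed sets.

step 1: expand (4,4) (f=7, h=3) → closed; open now [(0,3) g=1 f=9, (0,4) g=2 f=9, (1,2) g=1 f=9, (1,5) g=2 f=9, (2,5) g=3 f=9, (3,3) g=4 f=9, (3,5) g=4 f=9, (4,3) g=5 f=9, (4,5) g=5 f=9, (5,4) g=5 f=7]

expanded=(4,4); open=[(0,3) g=1 f=9, (0,4) g=2 f=9, (1,2) g=1 f=9, (1,5) g=2 f=9, (2,5) g=3 f=9, (3,3) g=4 f=9, (3,5) g=4 f=9, (4,3) g=5 f=9, (4,5) g=5 f=9, (5,4) g=5 f=7]; closed=[(1,3), (1,4), (2,4), (3,4), (4,4)]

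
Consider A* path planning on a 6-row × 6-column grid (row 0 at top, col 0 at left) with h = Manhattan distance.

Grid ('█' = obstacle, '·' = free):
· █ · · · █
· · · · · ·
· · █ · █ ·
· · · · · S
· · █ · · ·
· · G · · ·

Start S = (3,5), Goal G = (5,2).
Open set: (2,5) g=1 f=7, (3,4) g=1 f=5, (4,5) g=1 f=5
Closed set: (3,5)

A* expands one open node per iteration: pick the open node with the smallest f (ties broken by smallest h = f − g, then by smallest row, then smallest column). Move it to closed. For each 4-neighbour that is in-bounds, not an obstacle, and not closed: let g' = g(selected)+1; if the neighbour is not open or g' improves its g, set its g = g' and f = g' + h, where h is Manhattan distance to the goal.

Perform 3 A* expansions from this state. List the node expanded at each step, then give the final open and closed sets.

order=[(3,4) → (3,3) → (3,2)]; open=[(2,3) g=3 f=7, (2,5) g=1 f=7, (3,1) g=4 f=7, (4,3) g=3 f=5, (4,4) g=2 f=5, (4,5) g=1 f=5]; closed=[(3,2), (3,3), (3,4), (3,5)]

step 1: expand (3,4) (f=5, h=4) → closed; open now [(2,5) g=1 f=7, (3,3) g=2 f=5, (4,4) g=2 f=5, (4,5) g=1 f=5]
step 2: expand (3,3) (f=5, h=3) → closed; open now [(2,3) g=3 f=7, (2,5) g=1 f=7, (3,2) g=3 f=5, (4,3) g=3 f=5, (4,4) g=2 f=5, (4,5) g=1 f=5]
step 3: expand (3,2) (f=5, h=2) → closed; open now [(2,3) g=3 f=7, (2,5) g=1 f=7, (3,1) g=4 f=7, (4,3) g=3 f=5, (4,4) g=2 f=5, (4,5) g=1 f=5]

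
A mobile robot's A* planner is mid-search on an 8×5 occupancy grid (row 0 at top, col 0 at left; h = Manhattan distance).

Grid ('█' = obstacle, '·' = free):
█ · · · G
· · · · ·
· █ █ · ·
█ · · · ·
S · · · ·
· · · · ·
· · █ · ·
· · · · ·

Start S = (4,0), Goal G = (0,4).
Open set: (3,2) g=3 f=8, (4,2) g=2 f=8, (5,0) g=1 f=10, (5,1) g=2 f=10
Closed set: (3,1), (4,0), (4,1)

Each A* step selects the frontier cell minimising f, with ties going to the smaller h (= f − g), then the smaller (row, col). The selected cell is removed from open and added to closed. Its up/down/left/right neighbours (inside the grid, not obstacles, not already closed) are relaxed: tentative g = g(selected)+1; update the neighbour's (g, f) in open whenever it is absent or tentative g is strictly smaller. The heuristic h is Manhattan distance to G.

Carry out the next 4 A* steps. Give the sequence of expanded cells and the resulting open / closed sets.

step 1: expand (3,2) (f=8, h=5) → closed; open now [(3,3) g=4 f=8, (4,2) g=2 f=8, (5,0) g=1 f=10, (5,1) g=2 f=10]
step 2: expand (3,3) (f=8, h=4) → closed; open now [(2,3) g=5 f=8, (3,4) g=5 f=8, (4,2) g=2 f=8, (4,3) g=5 f=10, (5,0) g=1 f=10, (5,1) g=2 f=10]
step 3: expand (2,3) (f=8, h=3) → closed; open now [(1,3) g=6 f=8, (2,4) g=6 f=8, (3,4) g=5 f=8, (4,2) g=2 f=8, (4,3) g=5 f=10, (5,0) g=1 f=10, (5,1) g=2 f=10]
step 4: expand (1,3) (f=8, h=2) → closed; open now [(0,3) g=7 f=8, (1,2) g=7 f=10, (1,4) g=7 f=8, (2,4) g=6 f=8, (3,4) g=5 f=8, (4,2) g=2 f=8, (4,3) g=5 f=10, (5,0) g=1 f=10, (5,1) g=2 f=10]

order=[(3,2) → (3,3) → (2,3) → (1,3)]; open=[(0,3) g=7 f=8, (1,2) g=7 f=10, (1,4) g=7 f=8, (2,4) g=6 f=8, (3,4) g=5 f=8, (4,2) g=2 f=8, (4,3) g=5 f=10, (5,0) g=1 f=10, (5,1) g=2 f=10]; closed=[(1,3), (2,3), (3,1), (3,2), (3,3), (4,0), (4,1)]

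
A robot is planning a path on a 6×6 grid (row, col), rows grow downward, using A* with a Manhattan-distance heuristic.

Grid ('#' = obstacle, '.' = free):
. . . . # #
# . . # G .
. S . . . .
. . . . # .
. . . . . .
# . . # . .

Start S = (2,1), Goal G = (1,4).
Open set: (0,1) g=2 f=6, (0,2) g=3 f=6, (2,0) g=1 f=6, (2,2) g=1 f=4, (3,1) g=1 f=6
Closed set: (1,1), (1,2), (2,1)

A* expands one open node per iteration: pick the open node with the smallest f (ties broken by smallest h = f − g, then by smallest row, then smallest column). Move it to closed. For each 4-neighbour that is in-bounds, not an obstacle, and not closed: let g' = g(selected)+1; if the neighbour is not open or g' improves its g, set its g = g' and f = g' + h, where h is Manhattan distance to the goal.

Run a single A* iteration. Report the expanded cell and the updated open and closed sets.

expanded=(2,2); open=[(0,1) g=2 f=6, (0,2) g=3 f=6, (2,0) g=1 f=6, (2,3) g=2 f=4, (3,1) g=1 f=6, (3,2) g=2 f=6]; closed=[(1,1), (1,2), (2,1), (2,2)]

step 1: expand (2,2) (f=4, h=3) → closed; open now [(0,1) g=2 f=6, (0,2) g=3 f=6, (2,0) g=1 f=6, (2,3) g=2 f=4, (3,1) g=1 f=6, (3,2) g=2 f=6]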